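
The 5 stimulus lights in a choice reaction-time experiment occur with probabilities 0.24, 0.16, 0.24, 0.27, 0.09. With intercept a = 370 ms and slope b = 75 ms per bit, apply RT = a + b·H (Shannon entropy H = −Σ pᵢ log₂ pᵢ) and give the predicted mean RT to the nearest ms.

538 ms

H = 0.24·log₂(1/0.24) + 0.16·log₂(1/0.16) + 0.24·log₂(1/0.24) + 0.27·log₂(1/0.27) + 0.09·log₂(1/0.09) = 2.2340 bits.
RT = 370 + 75 × 2.2340 = 537.55 ms.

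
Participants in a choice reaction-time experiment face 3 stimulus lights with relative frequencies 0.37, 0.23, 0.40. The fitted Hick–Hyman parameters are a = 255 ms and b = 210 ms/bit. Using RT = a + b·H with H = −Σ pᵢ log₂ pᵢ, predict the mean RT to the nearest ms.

Entropy contributions −pᵢ log₂ pᵢ: 0.5307, 0.4877, 0.5288; sum H = 1.5472 bits.
RT = a + bH = 255 + 210·1.5472 = 579.91 ms.

580 ms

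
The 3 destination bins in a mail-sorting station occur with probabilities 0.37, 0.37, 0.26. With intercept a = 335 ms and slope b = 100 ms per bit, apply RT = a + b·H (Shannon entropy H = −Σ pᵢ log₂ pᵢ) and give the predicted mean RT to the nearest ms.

Entropy contributions −pᵢ log₂ pᵢ: 0.5307, 0.5307, 0.5053; sum H = 1.5667 bits.
RT = a + bH = 335 + 100·1.5667 = 491.67 ms.

492 ms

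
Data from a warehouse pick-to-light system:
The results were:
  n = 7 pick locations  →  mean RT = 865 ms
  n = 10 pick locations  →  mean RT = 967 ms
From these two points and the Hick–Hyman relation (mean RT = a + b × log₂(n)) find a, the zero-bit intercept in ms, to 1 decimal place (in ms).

308.5 ms

b = (RT₂ − RT₁)/(log₂ n₂ − log₂ n₁) = (967 − 865)/(3.3219 − 2.8074) = 198.223 ms/bit.
Intercept: a = 865 − 198.223·log₂(7) = 308.519 ms.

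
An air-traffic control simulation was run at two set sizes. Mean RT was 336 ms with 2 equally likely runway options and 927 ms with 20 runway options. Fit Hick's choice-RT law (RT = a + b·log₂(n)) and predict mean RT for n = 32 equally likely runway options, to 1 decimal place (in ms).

1047.6 ms

Solve the two-equation system in a and b:
  b = (927 − 336) / (log₂ 20 − log₂ 2) = 591 / (4.3219 − 1) = 177.909 ms/bit
  a = 336 − 177.909 × 1 = 158.091 ms
Then RT(32) = 158.091 + 177.909 × log₂ 32 = 158.091 + 177.909 × 5 ≈ 1047.635 ms.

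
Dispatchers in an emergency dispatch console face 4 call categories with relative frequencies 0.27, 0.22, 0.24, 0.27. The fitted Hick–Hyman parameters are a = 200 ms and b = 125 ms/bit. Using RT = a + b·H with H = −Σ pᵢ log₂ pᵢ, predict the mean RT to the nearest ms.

449 ms

Entropy contributions −pᵢ log₂ pᵢ: 0.5100, 0.4806, 0.4941, 0.5100; sum H = 1.9948 bits.
RT = a + bH = 200 + 125·1.9948 = 449.34 ms.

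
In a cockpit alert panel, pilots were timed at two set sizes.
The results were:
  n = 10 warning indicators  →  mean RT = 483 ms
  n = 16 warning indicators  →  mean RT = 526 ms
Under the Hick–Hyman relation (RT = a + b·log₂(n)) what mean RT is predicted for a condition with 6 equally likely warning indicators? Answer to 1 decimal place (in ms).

436.3 ms

RT is linear in log₂ n, so two points fix the line:
  b = (526 − 483) / (log₂ 16 − log₂ 10) = 43 / (4 − 3.3219) = 63.415 ms/bit
  a = 483 − 63.415 × 3.3219 = 272.340 ms
Then RT(6) = 272.340 + 63.415 × log₂ 6 = 272.340 + 63.415 × 2.5850 ≈ 436.265 ms.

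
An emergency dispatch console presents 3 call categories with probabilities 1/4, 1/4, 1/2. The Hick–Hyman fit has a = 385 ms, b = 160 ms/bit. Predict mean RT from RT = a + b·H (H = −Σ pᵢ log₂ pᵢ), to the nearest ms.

625 ms

Each term −pᵢ log₂ pᵢ: 0.25·2 + 0.25·2 + 0.5·1; summed, H = 1.500 bits.
Mean RT = a + bH = 385 + 160·1.500 = 625.00 ms.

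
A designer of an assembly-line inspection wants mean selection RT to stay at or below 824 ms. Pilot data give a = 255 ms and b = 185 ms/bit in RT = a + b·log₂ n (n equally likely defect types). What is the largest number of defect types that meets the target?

8

Information budget: (824 − 255)/185 = 3.0757 bits, so n ≤ 2^3.0757 = 8.431 → at most 8.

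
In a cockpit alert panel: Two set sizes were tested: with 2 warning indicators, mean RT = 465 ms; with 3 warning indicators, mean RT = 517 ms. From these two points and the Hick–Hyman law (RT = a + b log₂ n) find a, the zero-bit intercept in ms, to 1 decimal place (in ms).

The slope on a log₂ axis is (517 − 465) / (1.5850 − 1) = 88.895 ms/bit.
a = RT₁ − b·log₂ n₁ = 465 − 88.895 × 1 = 376.105 ms.

376.1 ms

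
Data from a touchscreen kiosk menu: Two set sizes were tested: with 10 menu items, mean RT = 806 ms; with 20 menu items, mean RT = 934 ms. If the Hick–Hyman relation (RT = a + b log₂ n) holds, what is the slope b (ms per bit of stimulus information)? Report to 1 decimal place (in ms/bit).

Slope: b = (934 − 806) / (log₂ 20 − log₂ 10) = 128/1.0000 = 128.000 ms/bit.

128.0 ms/bit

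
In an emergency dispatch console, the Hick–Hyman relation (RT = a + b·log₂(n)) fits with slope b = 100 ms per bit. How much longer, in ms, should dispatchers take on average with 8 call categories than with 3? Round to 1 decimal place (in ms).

Only the slope matters, since a is common to both: ΔRT = b·log₂(n₂/n₁).
log₂(8) − log₂(3) = 3 − 1.5850 = 1.4150.
ΔRT = 100 × 1.4150 = 141.504 ms.

141.5 ms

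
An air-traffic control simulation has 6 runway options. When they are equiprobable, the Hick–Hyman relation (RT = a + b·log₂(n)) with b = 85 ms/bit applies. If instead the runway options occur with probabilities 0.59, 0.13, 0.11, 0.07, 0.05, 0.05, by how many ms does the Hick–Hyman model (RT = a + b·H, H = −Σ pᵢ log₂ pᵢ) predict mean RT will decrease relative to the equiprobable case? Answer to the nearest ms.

60 ms

The RT saving is b·ΔH. Equiprobable H₀ = log₂(6) = 2.5850 bits; with the given probabilities H = 1.8828 bits.
b·(H₀ − H) = 85 × (2.5850 − 1.8828) = 59.68 ms.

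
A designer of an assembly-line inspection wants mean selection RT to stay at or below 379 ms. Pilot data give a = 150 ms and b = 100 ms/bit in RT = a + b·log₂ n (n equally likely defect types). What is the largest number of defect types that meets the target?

4

Set 150 + 100·log₂ n ≤ 379 → log₂ n ≤ (379 − 150)/100 = 2.2900.
So n ≤ 2^2.2900 = 4.891; the largest integer n is 4.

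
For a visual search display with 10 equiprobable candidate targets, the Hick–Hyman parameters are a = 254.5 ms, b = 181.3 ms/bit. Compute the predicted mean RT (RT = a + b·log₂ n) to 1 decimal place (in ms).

856.8 ms

log₂(10) = 3.3219 bits, so RT = 254.5 + 181.3 × 3.3219 ≈ 856.766 ms.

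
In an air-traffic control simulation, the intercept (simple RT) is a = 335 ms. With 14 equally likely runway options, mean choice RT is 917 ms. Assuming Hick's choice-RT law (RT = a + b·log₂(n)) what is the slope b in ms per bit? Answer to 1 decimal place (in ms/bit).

log₂(14) = 3.8074 bits.
b = (RT − a)/log₂ n = (917 − 335) / 3.8074 = 152.862 ms/bit.

152.9 ms/bit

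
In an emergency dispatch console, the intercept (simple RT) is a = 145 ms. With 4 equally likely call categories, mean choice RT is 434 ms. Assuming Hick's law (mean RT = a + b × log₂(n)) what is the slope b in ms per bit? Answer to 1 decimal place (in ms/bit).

log₂(4) = 2 bits.
b = (RT − a)/log₂ n = (434 − 145) / 2 = 144.500 ms/bit.

144.5 ms/bit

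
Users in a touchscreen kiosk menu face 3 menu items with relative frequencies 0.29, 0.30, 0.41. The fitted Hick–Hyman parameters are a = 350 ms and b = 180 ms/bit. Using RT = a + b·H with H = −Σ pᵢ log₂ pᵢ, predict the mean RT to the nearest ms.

H = 0.29·log₂(1/0.29) + 0.30·log₂(1/0.30) + 0.41·log₂(1/0.41) = 1.5664 bits.
RT = 350 + 180 × 1.5664 = 631.95 ms.

632 ms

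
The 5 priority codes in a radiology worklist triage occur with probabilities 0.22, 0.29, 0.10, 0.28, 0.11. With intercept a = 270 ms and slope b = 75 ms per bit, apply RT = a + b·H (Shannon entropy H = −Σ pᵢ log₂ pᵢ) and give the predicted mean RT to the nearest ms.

Entropy contributions −pᵢ log₂ pᵢ: 0.4806, 0.5179, 0.3322, 0.5142, 0.3503; sum H = 2.1952 bits.
RT = a + bH = 270 + 75·2.1952 = 434.64 ms.

435 ms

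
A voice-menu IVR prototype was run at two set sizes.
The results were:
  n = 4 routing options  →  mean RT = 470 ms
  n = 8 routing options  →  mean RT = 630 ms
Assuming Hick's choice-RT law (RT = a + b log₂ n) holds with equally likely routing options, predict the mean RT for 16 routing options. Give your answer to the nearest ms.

790 ms

With log₂ n on the abscissa the relation is linear; from the two conditions:
  b = (630 − 470) / (log₂ 8 − log₂ 4) = 160 / (3 − 2) = 160 ms/bit
  a = 470 − 160 × 2 = 150 ms
Then RT(16) = 150 + 160 × log₂ 16 = 150 + 160 × 4 ≈ 790.000 ms.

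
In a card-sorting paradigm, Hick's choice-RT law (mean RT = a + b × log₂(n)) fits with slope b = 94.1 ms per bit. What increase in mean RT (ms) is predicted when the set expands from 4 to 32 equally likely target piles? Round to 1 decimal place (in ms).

282.3 ms

ΔRT = (a + b log₂ n₂) − (a + b log₂ n₁) = b·(log₂ n₂ − log₂ n₁).
log₂(32) − log₂(4) = log₂(32/4) = log₂(8) = 3.
ΔRT = 94.1 × 3.0000 = 282.300 ms.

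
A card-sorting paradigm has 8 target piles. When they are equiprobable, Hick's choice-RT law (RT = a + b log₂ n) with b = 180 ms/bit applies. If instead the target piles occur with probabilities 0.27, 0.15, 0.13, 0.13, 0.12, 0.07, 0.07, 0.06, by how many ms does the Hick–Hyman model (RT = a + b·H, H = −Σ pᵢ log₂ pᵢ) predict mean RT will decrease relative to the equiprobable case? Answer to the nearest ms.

Equiprobable entropy H₀ = log₂ 8 = 3.0000 bits.
Skewed entropy H = −Σ pᵢ log₂ pᵢ = 2.8336 bits.
ΔRT = b·(H₀ − H) = 180 × 0.1664 = 29.96 ms.

30 ms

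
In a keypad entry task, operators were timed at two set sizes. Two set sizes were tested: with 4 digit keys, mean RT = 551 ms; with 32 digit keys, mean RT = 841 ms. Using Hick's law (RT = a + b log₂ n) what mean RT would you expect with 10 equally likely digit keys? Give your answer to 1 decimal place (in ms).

RT is linear in log₂ n, so two points fix the line:
  b = (841 − 551) / (log₂ 32 − log₂ 4) = 290 / (5 − 2) = 96.667 ms/bit
  a = 551 − 96.667 × 2 = 357.667 ms
Then RT(10) = 357.667 + 96.667 × log₂ 10 = 357.667 + 96.667 × 3.3219 ≈ 678.786 ms.

678.8 ms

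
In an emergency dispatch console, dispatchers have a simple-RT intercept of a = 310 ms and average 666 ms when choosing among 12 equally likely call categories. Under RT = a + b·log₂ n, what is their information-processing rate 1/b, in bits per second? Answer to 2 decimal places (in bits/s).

10.07 bits/s

Choice component = 666 − 310 = 356 ms over log₂(12) = 3.5850 bits.
b = 356 / 3.5850 = 99.304 ms/bit, so 1/b = 10.070 bits/s.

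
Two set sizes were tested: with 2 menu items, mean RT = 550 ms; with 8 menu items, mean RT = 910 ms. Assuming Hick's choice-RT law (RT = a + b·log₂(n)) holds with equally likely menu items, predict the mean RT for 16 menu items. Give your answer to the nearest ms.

1090 ms

Fit slope and intercept:
  b = (910 − 550) / (log₂ 8 − log₂ 2) = 360 / (3 − 1) = 180 ms/bit
  a = 550 − 180 × 1 = 370 ms
Then RT(16) = 370 + 180 × log₂ 16 = 370 + 180 × 4 ≈ 1090.000 ms.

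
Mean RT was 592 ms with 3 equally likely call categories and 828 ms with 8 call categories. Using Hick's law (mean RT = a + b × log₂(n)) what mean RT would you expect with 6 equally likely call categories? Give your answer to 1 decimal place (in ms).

RT is linear in log₂ n, so two points fix the line:
  b = (828 − 592) / (log₂ 8 − log₂ 3) = 236 / (3 − 1.5850) = 166.780 ms/bit
  a = 592 − 166.780 × 1.5850 = 327.660 ms
Then RT(6) = 327.660 + 166.780 × log₂ 6 = 327.660 + 166.780 × 2.5850 ≈ 758.780 ms.

758.8 ms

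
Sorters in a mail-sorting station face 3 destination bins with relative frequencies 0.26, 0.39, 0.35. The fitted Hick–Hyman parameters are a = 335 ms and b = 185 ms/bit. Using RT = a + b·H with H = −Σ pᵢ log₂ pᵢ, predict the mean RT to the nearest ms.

H = 0.26·log₂(1/0.26) + 0.39·log₂(1/0.39) + 0.35·log₂(1/0.35) = 1.5652 bits.
RT = 335 + 185 × 1.5652 = 624.56 ms.

625 ms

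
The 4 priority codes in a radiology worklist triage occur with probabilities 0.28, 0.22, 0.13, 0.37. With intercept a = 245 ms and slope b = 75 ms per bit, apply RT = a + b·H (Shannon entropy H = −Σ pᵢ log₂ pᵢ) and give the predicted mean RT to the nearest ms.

388 ms

Entropy contributions −pᵢ log₂ pᵢ: 0.5142, 0.4806, 0.3826, 0.5307; sum H = 1.9082 bits.
RT = a + bH = 245 + 75·1.9082 = 388.11 ms.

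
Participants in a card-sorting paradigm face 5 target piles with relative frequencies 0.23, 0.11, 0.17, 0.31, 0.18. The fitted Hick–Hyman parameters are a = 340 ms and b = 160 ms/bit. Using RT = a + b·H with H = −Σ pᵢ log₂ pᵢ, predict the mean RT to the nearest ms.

H = 0.23·log₂(1/0.23) + 0.11·log₂(1/0.11) + 0.17·log₂(1/0.17) + 0.31·log₂(1/0.31) + 0.18·log₂(1/0.18) = 2.2416 bits.
RT = 340 + 160 × 2.2416 = 698.66 ms.

699 ms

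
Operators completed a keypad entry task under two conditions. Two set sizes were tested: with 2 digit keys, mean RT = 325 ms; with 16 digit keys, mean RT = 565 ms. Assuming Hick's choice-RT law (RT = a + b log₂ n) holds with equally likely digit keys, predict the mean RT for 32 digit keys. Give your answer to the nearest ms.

645 ms

With log₂ n on the abscissa the relation is linear; from the two conditions:
  b = (565 − 325) / (log₂ 16 − log₂ 2) = 240 / (4 − 1) = 80 ms/bit
  a = 325 − 80 × 1 = 245 ms
Then RT(32) = 245 + 80 × log₂ 32 = 245 + 80 × 5 ≈ 645.000 ms.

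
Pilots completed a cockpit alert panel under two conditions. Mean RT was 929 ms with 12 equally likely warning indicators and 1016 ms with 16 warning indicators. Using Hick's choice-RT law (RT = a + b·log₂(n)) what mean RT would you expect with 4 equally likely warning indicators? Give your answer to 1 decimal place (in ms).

With log₂ n on the abscissa the relation is linear; from the two conditions:
  b = (1016 − 929) / (log₂ 16 − log₂ 12) = 87 / (4 − 3.5850) = 209.620 ms/bit
  a = 929 − 209.620 × 3.5850 = 177.522 ms
Then RT(4) = 177.522 + 209.620 × log₂ 4 = 177.522 + 209.620 × 2 ≈ 596.761 ms.

596.8 ms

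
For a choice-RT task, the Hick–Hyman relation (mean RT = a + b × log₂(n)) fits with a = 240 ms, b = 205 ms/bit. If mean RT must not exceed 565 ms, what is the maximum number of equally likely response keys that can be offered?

Set 240 + 205·log₂ n ≤ 565 → log₂ n ≤ (565 − 240)/205 = 1.5854.
So n ≤ 2^1.5854 = 3.001; the largest integer n is 3.

3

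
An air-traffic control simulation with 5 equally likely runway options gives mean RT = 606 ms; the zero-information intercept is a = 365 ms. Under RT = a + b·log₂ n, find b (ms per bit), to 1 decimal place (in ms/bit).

103.8 ms/bit

5 alternatives carry log₂ 5 = 2.3219 bits; the choice cost is 606 − 365 = 241 ms, so b = 241/2.3219 = 103.793 ms/bit.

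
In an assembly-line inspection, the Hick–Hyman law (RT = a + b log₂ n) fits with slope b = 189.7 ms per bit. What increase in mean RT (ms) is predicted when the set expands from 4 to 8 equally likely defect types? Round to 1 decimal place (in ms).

189.7 ms

Only the slope matters, since a is common to both: ΔRT = b·log₂(n₂/n₁).
log₂(8) − log₂(4) = log₂(8/4) = log₂(2) = 1.
ΔRT = 189.7 × 1.0000 = 189.700 ms.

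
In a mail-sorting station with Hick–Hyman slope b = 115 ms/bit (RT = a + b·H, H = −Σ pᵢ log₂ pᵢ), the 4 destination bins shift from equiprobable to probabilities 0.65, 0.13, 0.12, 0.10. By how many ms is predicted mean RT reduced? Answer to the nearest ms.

The RT saving is b·ΔH. Equiprobable H₀ = log₂(4) = 2.0000 bits; with the given probabilities H = 1.4859 bits.
b·(H₀ − H) = 115 × (2.0000 − 1.4859) = 59.12 ms.

59 ms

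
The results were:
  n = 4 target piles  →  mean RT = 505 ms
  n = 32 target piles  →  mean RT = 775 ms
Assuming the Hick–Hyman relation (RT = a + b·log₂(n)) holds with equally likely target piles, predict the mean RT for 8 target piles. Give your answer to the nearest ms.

Solve the two-equation system in a and b:
  b = (775 − 505) / (log₂ 32 − log₂ 4) = 270 / (5 − 2) = 90 ms/bit
  a = 505 − 90 × 2 = 325 ms
Then RT(8) = 325 + 90 × log₂ 8 = 325 + 90 × 3 ≈ 595.000 ms.

595 ms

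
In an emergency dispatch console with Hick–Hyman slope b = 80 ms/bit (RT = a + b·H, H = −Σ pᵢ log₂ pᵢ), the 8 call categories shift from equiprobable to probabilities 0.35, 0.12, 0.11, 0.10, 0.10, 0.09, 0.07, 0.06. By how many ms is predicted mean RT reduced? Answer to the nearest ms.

Equiprobable entropy H₀ = log₂ 8 = 3.0000 bits.
Skewed entropy H = −Σ pᵢ log₂ pᵢ = 2.7366 bits.
ΔRT = b·(H₀ − H) = 80 × 0.2634 = 21.07 ms.

21 ms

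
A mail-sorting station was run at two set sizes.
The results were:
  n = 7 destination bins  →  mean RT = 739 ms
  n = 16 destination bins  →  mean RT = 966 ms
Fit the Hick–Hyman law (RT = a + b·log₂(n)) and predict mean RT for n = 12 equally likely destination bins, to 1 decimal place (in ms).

887.0 ms

With log₂ n on the abscissa the relation is linear; from the two conditions:
  b = (966 − 739) / (log₂ 16 − log₂ 7) = 227 / (4 − 2.8074) = 190.333 ms/bit
  a = 739 − 190.333 × 2.8074 = 204.667 ms
Then RT(12) = 204.667 + 190.333 × log₂ 12 = 204.667 + 190.333 × 3.5850 ≈ 887.005 ms.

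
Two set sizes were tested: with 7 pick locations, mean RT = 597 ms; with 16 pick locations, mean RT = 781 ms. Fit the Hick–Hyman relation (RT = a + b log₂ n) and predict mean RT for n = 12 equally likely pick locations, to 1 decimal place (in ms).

717.0 ms

RT is linear in log₂ n, so two points fix the line:
  b = (781 − 597) / (log₂ 16 − log₂ 7) = 184 / (4 − 2.8074) = 154.279 ms/bit
  a = 597 − 154.279 × 2.8074 = 163.884 ms
Then RT(12) = 163.884 + 154.279 × log₂ 12 = 163.884 + 154.279 × 3.5850 ≈ 716.968 ms.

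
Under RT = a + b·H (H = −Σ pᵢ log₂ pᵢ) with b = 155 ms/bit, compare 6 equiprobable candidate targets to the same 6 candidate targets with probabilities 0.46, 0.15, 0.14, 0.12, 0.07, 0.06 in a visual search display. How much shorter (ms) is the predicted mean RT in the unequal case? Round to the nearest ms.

59 ms

Equiprobable entropy H₀ = log₂ 6 = 2.5850 bits.
Skewed entropy H = −Σ pᵢ log₂ pᵢ = 2.2021 bits.
ΔRT = b·(H₀ − H) = 155 × 0.3828 = 59.34 ms.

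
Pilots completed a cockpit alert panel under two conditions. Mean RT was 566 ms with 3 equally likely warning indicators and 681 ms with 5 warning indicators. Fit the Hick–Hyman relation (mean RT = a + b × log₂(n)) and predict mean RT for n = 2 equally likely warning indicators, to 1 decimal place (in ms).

Solve the two-equation system in a and b:
  b = (681 − 566) / (log₂ 5 − log₂ 3) = 115 / (2.3219 − 1.5850) = 156.045 ms/bit
  a = 566 − 156.045 × 1.5850 = 318.674 ms
Then RT(2) = 318.674 + 156.045 × log₂ 2 = 318.674 + 156.045 × 1 ≈ 474.719 ms.

474.7 ms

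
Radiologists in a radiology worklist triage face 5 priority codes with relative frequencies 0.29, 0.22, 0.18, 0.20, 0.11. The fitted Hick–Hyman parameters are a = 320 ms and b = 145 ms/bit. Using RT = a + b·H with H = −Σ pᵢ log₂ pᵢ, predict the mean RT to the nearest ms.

647 ms

H = 0.29·log₂(1/0.29) + 0.22·log₂(1/0.22) + 0.18·log₂(1/0.18) + 0.20·log₂(1/0.20) + 0.11·log₂(1/0.11) = 2.2585 bits.
RT = 320 + 145 × 2.2585 = 647.48 ms.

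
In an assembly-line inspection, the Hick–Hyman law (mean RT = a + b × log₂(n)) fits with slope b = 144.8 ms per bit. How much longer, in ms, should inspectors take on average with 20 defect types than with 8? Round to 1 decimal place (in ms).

191.4 ms

ΔRT = (a + b log₂ n₂) − (a + b log₂ n₁) = b·(log₂ n₂ − log₂ n₁).
log₂(20) − log₂(8) = 4.3219 − 3 = 1.3219.
ΔRT = 144.8 × 1.3219 = 191.415 ms.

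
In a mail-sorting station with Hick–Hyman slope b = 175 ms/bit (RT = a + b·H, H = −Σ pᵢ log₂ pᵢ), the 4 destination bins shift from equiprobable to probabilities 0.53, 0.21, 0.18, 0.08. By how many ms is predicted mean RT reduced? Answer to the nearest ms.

The RT saving is b·ΔH. Equiprobable H₀ = log₂(4) = 2.0000 bits; with the given probabilities H = 1.6951 bits.
b·(H₀ − H) = 175 × (2.0000 − 1.6951) = 53.36 ms.

53 ms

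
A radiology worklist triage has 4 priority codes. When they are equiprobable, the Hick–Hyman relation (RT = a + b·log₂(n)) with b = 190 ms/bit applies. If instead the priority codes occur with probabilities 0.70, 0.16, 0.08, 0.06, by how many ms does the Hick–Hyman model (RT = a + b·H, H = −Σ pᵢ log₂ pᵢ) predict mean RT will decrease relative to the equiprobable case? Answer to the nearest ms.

130 ms

The RT saving is b·ΔH. Equiprobable H₀ = log₂(4) = 2.0000 bits; with the given probabilities H = 1.3183 bits.
b·(H₀ − H) = 190 × (2.0000 − 1.3183) = 129.53 ms.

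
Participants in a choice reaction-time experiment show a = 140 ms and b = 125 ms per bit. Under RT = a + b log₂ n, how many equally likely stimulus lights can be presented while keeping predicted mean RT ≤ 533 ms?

8

Information budget: (533 − 140)/125 = 3.1440 bits, so n ≤ 2^3.1440 = 8.840 → at most 8.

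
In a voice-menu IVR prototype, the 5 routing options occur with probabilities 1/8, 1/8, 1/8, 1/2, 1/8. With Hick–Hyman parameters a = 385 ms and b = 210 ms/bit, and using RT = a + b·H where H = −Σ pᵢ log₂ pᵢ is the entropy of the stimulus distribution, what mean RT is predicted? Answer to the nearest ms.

805 ms

Each term −pᵢ log₂ pᵢ: 0.125·3 + 0.125·3 + 0.125·3 + 0.5·1 + 0.125·3; summed, H = 2.000 bits.
Mean RT = a + bH = 385 + 210·2.000 = 805.00 ms.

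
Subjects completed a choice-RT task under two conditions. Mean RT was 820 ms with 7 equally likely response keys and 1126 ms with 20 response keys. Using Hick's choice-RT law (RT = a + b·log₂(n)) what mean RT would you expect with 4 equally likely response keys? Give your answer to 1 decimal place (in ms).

With log₂ n on the abscissa the relation is linear; from the two conditions:
  b = (1126 − 820) / (log₂ 20 − log₂ 7) = 306 / (4.3219 − 2.8074) = 202.037 ms/bit
  a = 820 − 202.037 × 2.8074 = 252.810 ms
Then RT(4) = 252.810 + 202.037 × log₂ 4 = 252.810 + 202.037 × 2 ≈ 656.884 ms.

656.9 ms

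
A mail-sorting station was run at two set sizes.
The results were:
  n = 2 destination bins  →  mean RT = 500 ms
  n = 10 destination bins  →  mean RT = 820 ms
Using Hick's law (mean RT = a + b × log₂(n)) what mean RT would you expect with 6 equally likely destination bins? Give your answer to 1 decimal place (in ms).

RT is linear in log₂ n, so two points fix the line:
  b = (820 − 500) / (log₂ 10 − log₂ 2) = 320 / (3.3219 − 1) = 137.816 ms/bit
  a = 500 − 137.816 × 1 = 362.184 ms
Then RT(6) = 362.184 + 137.816 × log₂ 6 = 362.184 + 137.816 × 2.5850 ≈ 718.434 ms.

718.4 ms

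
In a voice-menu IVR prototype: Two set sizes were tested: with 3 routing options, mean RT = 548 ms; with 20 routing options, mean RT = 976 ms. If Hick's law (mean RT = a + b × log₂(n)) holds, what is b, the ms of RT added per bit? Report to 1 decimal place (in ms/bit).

156.4 ms/bit

Slope: b = (976 − 548) / (log₂ 20 − log₂ 3) = 428/2.7370 = 156.378 ms/bit.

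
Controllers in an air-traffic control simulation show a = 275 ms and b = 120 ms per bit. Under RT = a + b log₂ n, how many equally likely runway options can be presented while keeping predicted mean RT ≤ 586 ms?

Set 275 + 120·log₂ n ≤ 586 → log₂ n ≤ (586 − 275)/120 = 2.5917.
So n ≤ 2^2.5917 = 6.028; the largest integer n is 6.

6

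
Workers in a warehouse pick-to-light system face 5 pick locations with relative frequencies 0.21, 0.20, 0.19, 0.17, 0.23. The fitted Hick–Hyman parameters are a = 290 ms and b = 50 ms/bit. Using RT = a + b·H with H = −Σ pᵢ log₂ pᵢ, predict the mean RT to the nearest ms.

406 ms

H = 0.21·log₂(1/0.21) + 0.20·log₂(1/0.20) + 0.19·log₂(1/0.19) + 0.17·log₂(1/0.17) + 0.23·log₂(1/0.23) = 2.3147 bits.
RT = 290 + 50 × 2.3147 = 405.73 ms.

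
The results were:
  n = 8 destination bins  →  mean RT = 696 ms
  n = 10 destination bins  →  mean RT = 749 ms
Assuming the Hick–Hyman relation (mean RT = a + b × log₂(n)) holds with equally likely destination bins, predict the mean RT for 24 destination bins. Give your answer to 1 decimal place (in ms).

956.9 ms

With log₂ n on the abscissa the relation is linear; from the two conditions:
  b = (749 − 696) / (log₂ 10 − log₂ 8) = 53 / (3.3219 − 3) = 164.633 ms/bit
  a = 696 − 164.633 × 3 = 202.101 ms
Then RT(24) = 202.101 + 164.633 × log₂ 24 = 202.101 + 164.633 × 4.5850 ≈ 956.937 ms.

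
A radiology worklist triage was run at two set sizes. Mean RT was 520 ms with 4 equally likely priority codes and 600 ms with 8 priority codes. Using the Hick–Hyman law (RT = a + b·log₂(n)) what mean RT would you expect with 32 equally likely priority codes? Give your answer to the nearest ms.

Solve the two-equation system in a and b:
  b = (600 − 520) / (log₂ 8 − log₂ 4) = 80 / (3 − 2) = 80 ms/bit
  a = 520 − 80 × 2 = 360 ms
Then RT(32) = 360 + 80 × log₂ 32 = 360 + 80 × 5 ≈ 760.000 ms.

760 ms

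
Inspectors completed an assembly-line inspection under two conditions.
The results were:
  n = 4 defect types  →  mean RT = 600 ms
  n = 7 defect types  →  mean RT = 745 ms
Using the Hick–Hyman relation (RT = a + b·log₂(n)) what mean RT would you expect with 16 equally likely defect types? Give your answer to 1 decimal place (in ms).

959.2 ms

Solve the two-equation system in a and b:
  b = (745 − 600) / (log₂ 7 − log₂ 4) = 145 / (2.8074 − 2) = 179.599 ms/bit
  a = 600 − 179.599 × 2 = 240.802 ms
Then RT(16) = 240.802 + 179.599 × log₂ 16 = 240.802 + 179.599 × 4 ≈ 959.198 ms.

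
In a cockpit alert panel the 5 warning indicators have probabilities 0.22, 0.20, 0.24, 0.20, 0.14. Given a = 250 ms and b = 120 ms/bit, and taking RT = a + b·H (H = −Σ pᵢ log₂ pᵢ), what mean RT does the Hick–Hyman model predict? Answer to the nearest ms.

Entropy contributions −pᵢ log₂ pᵢ: 0.4806, 0.4644, 0.4941, 0.4644, 0.3971; sum H = 2.3006 bits.
RT = a + bH = 250 + 120·2.3006 = 526.07 ms.

526 ms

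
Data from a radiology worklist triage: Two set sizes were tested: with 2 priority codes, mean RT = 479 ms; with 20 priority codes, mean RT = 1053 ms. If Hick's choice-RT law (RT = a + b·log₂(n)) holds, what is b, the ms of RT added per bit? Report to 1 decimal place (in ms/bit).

172.8 ms/bit

b = (RT₂ − RT₁)/(log₂ n₂ − log₂ n₁) = (1053 − 479)/(4.3219 − 1) = 172.791 ms/bit.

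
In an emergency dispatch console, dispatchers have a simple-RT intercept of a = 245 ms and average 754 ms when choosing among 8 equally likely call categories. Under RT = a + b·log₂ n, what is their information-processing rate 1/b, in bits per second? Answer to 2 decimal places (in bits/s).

Choice component = 754 − 245 = 509 ms over log₂(8) = 3 bits.
b = 509 / 3 = 169.667 ms/bit, so 1/b = 5.894 bits/s.

5.89 bits/s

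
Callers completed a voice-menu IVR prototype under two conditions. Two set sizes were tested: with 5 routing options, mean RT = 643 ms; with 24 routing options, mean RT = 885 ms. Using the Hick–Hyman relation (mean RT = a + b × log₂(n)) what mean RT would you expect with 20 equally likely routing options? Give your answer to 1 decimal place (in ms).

RT is linear in log₂ n, so two points fix the line:
  b = (885 − 643) / (log₂ 24 − log₂ 5) = 242 / (4.5850 − 2.3219) = 106.936 ms/bit
  a = 643 − 106.936 × 2.3219 = 394.702 ms
Then RT(20) = 394.702 + 106.936 × log₂ 20 = 394.702 + 106.936 × 4.3219 ≈ 856.872 ms.

856.9 ms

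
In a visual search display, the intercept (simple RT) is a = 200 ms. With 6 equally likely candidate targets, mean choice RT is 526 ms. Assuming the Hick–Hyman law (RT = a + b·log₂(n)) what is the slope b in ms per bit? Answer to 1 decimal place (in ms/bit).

126.1 ms/bit

6 alternatives carry log₂ 6 = 2.5850 bits; the choice cost is 526 − 200 = 326 ms, so b = 326/2.5850 = 126.114 ms/bit.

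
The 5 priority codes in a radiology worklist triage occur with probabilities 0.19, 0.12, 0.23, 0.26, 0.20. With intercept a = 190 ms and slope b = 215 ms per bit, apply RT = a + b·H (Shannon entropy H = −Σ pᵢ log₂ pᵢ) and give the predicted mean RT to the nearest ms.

680 ms

H = 0.19·log₂(1/0.19) + 0.12·log₂(1/0.12) + 0.23·log₂(1/0.23) + 0.26·log₂(1/0.26) + 0.20·log₂(1/0.20) = 2.2796 bits.
RT = 190 + 215 × 2.2796 = 680.12 ms.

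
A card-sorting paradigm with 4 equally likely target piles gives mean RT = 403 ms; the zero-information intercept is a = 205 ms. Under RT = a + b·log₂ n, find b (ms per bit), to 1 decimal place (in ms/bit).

99.0 ms/bit

log₂(4) = 2 bits.
b = (RT − a)/log₂ n = (403 − 205) / 2 = 99.000 ms/bit.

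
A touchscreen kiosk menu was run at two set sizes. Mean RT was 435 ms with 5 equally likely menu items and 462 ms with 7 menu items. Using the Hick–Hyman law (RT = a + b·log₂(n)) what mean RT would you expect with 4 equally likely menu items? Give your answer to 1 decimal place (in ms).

417.1 ms

Fit slope and intercept:
  b = (462 − 435) / (log₂ 7 − log₂ 5) = 27 / (2.8074 − 2.3219) = 55.621 ms/bit
  a = 435 − 55.621 × 2.3219 = 305.852 ms
Then RT(4) = 305.852 + 55.621 × log₂ 4 = 305.852 + 55.621 × 2 ≈ 417.094 ms.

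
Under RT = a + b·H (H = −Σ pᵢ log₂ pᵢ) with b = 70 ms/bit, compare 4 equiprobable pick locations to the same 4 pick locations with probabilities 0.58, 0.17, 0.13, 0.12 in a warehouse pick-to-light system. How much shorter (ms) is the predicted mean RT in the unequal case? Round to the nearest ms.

25 ms

Equiprobable entropy H₀ = log₂ 4 = 2.0000 bits.
Skewed entropy H = −Σ pᵢ log₂ pᵢ = 1.6401 bits.
ΔRT = b·(H₀ − H) = 70 × 0.3599 = 25.19 ms.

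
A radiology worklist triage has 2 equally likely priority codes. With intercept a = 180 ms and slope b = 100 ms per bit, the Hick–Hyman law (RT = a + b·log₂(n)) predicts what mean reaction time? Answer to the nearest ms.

280 ms

log₂(2) = 1 bits, so RT = 180 + 100 × 1 ≈ 280.000 ms.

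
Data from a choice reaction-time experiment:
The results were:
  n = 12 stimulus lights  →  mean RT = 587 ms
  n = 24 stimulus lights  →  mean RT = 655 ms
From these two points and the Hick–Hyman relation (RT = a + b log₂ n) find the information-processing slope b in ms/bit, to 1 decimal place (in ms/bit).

The slope on a log₂ axis is (655 − 587) / (4.5850 − 3.5850) = 68.000 ms/bit.

68.0 ms/bit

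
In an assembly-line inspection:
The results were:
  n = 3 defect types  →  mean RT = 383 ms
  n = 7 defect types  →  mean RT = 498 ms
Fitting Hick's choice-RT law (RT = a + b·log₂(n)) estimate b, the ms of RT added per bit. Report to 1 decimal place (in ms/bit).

94.1 ms/bit

Slope: b = (498 − 383) / (log₂ 7 − log₂ 3) = 115/1.2224 = 94.078 ms/bit.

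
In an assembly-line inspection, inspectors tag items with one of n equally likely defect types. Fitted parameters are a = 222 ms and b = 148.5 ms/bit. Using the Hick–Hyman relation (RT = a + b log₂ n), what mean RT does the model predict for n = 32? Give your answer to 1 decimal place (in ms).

log₂(32) = 5 bits, so RT = 222 + 148.5 × 5 ≈ 964.500 ms.

964.5 ms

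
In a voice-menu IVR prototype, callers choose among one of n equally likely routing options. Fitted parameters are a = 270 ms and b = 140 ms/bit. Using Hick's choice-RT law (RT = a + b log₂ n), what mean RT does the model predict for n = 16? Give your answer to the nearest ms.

830 ms

log₂(16) = 4 bits, so RT = 270 + 140 × 4 ≈ 830.000 ms.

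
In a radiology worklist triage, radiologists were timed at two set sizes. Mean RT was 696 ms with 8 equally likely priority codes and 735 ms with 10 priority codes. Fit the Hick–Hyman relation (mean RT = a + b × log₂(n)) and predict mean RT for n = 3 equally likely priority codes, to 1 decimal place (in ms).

524.6 ms

RT is linear in log₂ n, so two points fix the line:
  b = (735 − 696) / (log₂ 10 − log₂ 8) = 39 / (3.3219 − 3) = 121.145 ms/bit
  a = 696 − 121.145 × 3 = 332.565 ms
Then RT(3) = 332.565 + 121.145 × log₂ 3 = 332.565 + 121.145 × 1.5850 ≈ 524.575 ms.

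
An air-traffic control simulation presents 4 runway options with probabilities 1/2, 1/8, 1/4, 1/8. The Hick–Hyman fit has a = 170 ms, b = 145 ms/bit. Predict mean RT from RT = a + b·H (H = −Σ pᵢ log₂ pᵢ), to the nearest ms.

424 ms

H = −Σ pᵢ log₂ pᵢ = 0.5·1 + 0.125·3 + 0.25·2 + 0.125·3 = 1.750 bits.
RT = 170 + 145 × 1.750 = 423.75 ms.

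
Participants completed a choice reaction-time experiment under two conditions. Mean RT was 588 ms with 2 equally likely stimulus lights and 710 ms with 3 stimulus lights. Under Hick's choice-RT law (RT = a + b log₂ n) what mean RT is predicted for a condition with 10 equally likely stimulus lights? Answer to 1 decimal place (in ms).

1072.3 ms

Fit slope and intercept:
  b = (710 − 588) / (log₂ 3 − log₂ 2) = 122 / (1.5850 − 1) = 208.560 ms/bit
  a = 588 − 208.560 × 1 = 379.440 ms
Then RT(10) = 379.440 + 208.560 × log₂ 10 = 379.440 + 208.560 × 3.3219 ≈ 1072.262 ms.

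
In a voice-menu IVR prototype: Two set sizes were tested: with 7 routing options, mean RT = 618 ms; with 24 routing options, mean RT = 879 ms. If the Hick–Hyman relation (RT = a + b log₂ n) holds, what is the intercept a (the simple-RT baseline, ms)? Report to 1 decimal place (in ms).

Slope: b = (879 − 618) / (log₂ 24 − log₂ 7) = 261/1.7776 = 146.827 ms/bit.
a = RT₁ − b·log₂ n₁ = 618 − 146.827 × 2.8074 = 205.806 ms.

205.8 ms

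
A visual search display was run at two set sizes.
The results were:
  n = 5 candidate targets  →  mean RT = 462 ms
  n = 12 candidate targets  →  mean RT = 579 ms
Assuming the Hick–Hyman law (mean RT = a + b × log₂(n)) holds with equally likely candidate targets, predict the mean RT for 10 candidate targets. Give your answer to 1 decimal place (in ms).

With log₂ n on the abscissa the relation is linear; from the two conditions:
  b = (579 − 462) / (log₂ 12 − log₂ 5) = 117 / (3.5850 − 2.3219) = 92.634 ms/bit
  a = 462 − 92.634 × 2.3219 = 246.910 ms
Then RT(10) = 246.910 + 92.634 × log₂ 10 = 246.910 + 92.634 × 3.3219 ≈ 554.634 ms.

554.6 ms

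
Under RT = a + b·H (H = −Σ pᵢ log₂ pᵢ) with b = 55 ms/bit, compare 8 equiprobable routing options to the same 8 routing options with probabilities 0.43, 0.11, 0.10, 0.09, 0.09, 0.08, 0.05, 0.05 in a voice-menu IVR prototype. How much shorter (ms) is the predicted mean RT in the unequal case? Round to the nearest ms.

The RT saving is b·ΔH. Equiprobable H₀ = log₂(8) = 3.0000 bits; with the given probabilities H = 2.5551 bits.
b·(H₀ − H) = 55 × (3.0000 − 2.5551) = 24.47 ms.

24 ms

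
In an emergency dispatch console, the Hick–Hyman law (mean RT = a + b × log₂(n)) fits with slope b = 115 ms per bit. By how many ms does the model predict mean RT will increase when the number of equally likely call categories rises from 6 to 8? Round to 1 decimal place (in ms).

47.7 ms

ΔRT = (a + b log₂ n₂) − (a + b log₂ n₁) = b·(log₂ n₂ − log₂ n₁).
log₂(8) − log₂(6) = 3 − 2.5850 = 0.4150.
ΔRT = 115 × 0.4150 = 47.729 ms.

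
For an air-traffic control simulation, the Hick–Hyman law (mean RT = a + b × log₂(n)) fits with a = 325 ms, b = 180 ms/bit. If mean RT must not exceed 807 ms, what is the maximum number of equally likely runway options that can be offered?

6

180·log₂ n ≤ 807 − 325 = 482, giving log₂ n ≤ 2.6778 and n ≤ 6.399. The largest whole number is 6.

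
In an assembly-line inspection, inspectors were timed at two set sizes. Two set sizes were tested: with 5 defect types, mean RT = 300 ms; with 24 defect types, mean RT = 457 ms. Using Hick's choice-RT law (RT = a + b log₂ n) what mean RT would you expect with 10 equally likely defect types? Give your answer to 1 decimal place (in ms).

With log₂ n on the abscissa the relation is linear; from the two conditions:
  b = (457 − 300) / (log₂ 24 − log₂ 5) = 157 / (4.5850 − 2.3219) = 69.376 ms/bit
  a = 300 − 69.376 × 2.3219 = 138.914 ms
Then RT(10) = 138.914 + 69.376 × log₂ 10 = 138.914 + 69.376 × 3.3219 ≈ 369.376 ms.

369.4 ms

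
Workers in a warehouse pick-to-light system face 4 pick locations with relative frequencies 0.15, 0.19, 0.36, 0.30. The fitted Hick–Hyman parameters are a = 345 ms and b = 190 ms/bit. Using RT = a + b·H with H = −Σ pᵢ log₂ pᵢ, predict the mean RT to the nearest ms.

Entropy contributions −pᵢ log₂ pᵢ: 0.4105, 0.4552, 0.5306, 0.5211; sum H = 1.9175 bits.
RT = a + bH = 345 + 190·1.9175 = 709.32 ms.

709 ms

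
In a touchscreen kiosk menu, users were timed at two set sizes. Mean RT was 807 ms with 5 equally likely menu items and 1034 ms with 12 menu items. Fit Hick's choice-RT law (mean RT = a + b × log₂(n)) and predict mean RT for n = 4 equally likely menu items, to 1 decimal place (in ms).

749.1 ms

RT is linear in log₂ n, so two points fix the line:
  b = (1034 − 807) / (log₂ 12 − log₂ 5) = 227 / (3.5850 − 2.3219) = 179.726 ms/bit
  a = 807 − 179.726 × 2.3219 = 389.689 ms
Then RT(4) = 389.689 + 179.726 × log₂ 4 = 389.689 + 179.726 × 2 ≈ 749.141 ms.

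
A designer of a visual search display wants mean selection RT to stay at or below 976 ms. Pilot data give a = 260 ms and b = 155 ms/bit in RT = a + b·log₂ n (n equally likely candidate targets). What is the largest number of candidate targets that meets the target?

Set 260 + 155·log₂ n ≤ 976 → log₂ n ≤ (976 − 260)/155 = 4.6194.
So n ≤ 2^4.6194 = 24.579; the largest integer n is 24.

24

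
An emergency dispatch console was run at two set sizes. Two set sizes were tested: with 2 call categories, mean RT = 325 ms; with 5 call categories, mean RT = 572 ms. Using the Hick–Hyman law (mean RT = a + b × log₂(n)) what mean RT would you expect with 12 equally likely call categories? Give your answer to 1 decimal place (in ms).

808.0 ms

Fit slope and intercept:
  b = (572 − 325) / (log₂ 5 − log₂ 2) = 247 / (2.3219 − 1) = 186.848 ms/bit
  a = 325 − 186.848 × 1 = 138.152 ms
Then RT(12) = 138.152 + 186.848 × log₂ 12 = 138.152 + 186.848 × 3.5850 ≈ 807.996 ms.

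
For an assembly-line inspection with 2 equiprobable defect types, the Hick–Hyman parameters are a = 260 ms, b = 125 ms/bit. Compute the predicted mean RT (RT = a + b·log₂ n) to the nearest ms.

log₂(2) = 1 bits, so RT = 260 + 125 × 1 ≈ 385.000 ms.

385 ms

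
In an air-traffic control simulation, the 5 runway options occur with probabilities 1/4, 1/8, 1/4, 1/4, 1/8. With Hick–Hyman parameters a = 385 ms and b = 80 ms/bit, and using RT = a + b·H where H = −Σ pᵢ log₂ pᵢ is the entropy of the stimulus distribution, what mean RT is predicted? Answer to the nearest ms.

H = −Σ pᵢ log₂ pᵢ = 0.25·2 + 0.125·3 + 0.25·2 + 0.25·2 + 0.125·3 = 2.250 bits.
RT = 385 + 80 × 2.250 = 565.00 ms.

565 ms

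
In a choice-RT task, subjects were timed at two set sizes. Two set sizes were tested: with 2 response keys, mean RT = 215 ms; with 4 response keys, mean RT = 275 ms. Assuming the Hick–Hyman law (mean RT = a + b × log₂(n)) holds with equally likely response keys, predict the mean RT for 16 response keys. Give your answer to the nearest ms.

395 ms

With log₂ n on the abscissa the relation is linear; from the two conditions:
  b = (275 − 215) / (log₂ 4 − log₂ 2) = 60 / (2 − 1) = 60 ms/bit
  a = 215 − 60 × 1 = 155 ms
Then RT(16) = 155 + 60 × log₂ 16 = 155 + 60 × 4 ≈ 395.000 ms.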